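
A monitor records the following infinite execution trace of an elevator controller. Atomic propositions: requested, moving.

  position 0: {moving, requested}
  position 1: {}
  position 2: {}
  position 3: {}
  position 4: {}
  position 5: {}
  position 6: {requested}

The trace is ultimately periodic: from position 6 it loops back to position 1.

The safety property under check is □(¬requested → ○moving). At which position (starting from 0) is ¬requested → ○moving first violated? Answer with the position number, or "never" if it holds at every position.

1

Check ¬requested → ○moving at each position in order: 0 ✓.
At position 1 the labels are {} and the next position 2 has {}, so ¬requested → ○moving is false there. This is the first violation.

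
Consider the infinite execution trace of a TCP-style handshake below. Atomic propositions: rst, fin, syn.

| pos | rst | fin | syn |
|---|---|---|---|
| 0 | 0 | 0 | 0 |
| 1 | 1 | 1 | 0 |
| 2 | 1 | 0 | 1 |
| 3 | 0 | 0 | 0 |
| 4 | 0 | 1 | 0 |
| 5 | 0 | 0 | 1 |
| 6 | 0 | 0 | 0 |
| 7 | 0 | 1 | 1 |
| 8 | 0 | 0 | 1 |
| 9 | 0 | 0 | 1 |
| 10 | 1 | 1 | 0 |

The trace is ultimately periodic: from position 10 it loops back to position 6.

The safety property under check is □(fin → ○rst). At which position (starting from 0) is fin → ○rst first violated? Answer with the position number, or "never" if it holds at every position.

4

Check fin → ○rst at each position in order: 0 ✓, 1 ✓, 2 ✓, 3 ✓.
At position 4 the labels are {fin} and the next position 5 has {syn}, so fin → ○rst is false there. This is the first violation.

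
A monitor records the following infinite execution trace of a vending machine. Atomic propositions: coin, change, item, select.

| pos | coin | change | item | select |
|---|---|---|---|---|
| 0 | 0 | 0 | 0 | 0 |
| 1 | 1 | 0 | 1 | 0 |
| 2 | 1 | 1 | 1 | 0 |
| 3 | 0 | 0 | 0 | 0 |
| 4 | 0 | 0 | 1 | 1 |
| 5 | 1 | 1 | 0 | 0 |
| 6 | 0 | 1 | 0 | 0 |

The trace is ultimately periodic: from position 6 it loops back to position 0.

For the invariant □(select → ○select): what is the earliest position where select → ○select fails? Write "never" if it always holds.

4

Check select → ○select at each position in order: 0 ✓, 1 ✓, 2 ✓, 3 ✓.
At position 4 the labels are {item, select} and the next position 5 has {change, coin}, so select → ○select is false there. This is the first violation.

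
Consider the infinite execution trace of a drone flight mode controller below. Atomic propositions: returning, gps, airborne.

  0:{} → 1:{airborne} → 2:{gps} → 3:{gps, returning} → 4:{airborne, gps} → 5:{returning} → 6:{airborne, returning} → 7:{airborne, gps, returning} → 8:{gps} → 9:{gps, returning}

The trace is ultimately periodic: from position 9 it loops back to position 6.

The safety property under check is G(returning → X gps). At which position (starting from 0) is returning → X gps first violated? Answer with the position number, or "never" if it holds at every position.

5

Check returning → X gps at each position in order: 0 ✓, 1 ✓, 2 ✓, 3 ✓, 4 ✓.
At position 5 the labels are {returning} and the next position 6 has {airborne, returning}, so returning → X gps is false there. This is the first violation.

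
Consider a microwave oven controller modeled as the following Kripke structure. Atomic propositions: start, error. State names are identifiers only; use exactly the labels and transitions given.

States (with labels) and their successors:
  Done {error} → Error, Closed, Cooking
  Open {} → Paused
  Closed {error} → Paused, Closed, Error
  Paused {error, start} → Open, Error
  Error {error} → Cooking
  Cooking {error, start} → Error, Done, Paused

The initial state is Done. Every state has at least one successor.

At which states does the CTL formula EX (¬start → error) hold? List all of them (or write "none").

States satisfying ¬start → error: {Done, Closed, Paused, Error, Cooking}.
States satisfying EX (¬start → error): {Done, Open, Closed, Paused, Error, Cooking}.

{Done, Open, Closed, Paused, Error, Cooking}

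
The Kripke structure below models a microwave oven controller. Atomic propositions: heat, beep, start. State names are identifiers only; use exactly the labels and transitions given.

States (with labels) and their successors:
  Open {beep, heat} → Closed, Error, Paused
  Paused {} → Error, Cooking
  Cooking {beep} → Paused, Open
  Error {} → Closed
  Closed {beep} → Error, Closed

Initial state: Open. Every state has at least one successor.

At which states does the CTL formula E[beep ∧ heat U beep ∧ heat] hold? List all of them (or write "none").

{Open}

States satisfying beep ∧ heat: {Open}.
States satisfying E[beep ∧ heat U beep ∧ heat]: {Open}.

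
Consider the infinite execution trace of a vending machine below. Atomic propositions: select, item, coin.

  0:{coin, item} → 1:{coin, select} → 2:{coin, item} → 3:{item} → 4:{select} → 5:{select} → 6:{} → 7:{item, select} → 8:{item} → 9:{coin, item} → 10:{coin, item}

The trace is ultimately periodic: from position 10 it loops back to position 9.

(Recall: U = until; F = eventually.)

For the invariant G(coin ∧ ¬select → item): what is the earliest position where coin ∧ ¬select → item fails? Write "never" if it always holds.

coin ∧ ¬select → item holds at every position 0..10, and those are all the positions the trace ever visits, so the invariant G(coin ∧ ¬select → item) is never violated.

never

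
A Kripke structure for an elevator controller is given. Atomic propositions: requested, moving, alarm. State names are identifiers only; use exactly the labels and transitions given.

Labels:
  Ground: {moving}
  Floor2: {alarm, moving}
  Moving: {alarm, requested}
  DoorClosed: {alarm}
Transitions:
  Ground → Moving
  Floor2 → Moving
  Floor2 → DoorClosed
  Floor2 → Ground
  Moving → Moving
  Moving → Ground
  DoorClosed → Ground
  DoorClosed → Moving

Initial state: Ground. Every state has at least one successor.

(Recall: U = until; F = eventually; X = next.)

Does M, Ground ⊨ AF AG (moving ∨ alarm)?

States satisfying AG (moving ∨ alarm): {Ground, Floor2, Moving, DoorClosed}.
States satisfying AF AG (moving ∨ alarm): {Ground, Floor2, Moving, DoorClosed}.
Ground ∈ Sat(AF AG (moving ∨ alarm)).

Holds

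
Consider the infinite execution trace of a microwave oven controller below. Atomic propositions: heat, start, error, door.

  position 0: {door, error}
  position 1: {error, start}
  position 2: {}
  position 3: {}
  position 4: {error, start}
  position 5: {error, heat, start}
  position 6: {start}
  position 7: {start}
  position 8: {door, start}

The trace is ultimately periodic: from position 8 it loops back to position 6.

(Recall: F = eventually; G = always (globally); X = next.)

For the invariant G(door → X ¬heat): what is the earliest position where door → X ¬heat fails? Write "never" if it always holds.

never

door → X ¬heat holds at every position 0..8, and those are all the positions the trace ever visits, so the invariant G(door → X ¬heat) is never violated.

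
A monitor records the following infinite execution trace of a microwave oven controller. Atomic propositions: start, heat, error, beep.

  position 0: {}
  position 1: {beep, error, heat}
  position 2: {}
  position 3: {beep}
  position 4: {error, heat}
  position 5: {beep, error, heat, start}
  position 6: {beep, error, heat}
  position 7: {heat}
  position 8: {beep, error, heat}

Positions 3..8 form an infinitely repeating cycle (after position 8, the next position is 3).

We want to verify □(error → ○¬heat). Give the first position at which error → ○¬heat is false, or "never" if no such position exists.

Check error → ○¬heat at each position in order: 0 ✓, 1 ✓, 2 ✓, 3 ✓.
At position 4 the labels are {error, heat} and the next position 5 has {beep, error, heat, start}, so error → ○¬heat is false there. This is the first violation.

4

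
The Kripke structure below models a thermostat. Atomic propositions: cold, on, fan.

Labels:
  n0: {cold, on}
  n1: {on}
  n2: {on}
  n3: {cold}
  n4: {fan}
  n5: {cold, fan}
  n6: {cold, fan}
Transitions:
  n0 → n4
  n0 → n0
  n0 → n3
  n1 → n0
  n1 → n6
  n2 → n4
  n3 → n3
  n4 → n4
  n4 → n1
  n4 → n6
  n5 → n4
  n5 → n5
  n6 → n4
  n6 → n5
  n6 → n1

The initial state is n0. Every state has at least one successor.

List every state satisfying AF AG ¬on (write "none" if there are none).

{n3}

States satisfying AG ¬on: {n3}.
States satisfying AF AG ¬on: {n3}.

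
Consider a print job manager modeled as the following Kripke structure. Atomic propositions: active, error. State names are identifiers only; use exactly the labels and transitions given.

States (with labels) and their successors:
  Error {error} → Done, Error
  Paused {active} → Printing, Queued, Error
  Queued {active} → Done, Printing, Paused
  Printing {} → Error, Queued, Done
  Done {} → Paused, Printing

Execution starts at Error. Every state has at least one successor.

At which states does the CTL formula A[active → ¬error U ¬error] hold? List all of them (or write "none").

States satisfying active → ¬error: {Error, Paused, Queued, Printing, Done}.
States satisfying ¬error: {Paused, Queued, Printing, Done}.
States satisfying A[active → ¬error U ¬error]: {Paused, Queued, Printing, Done}.

{Paused, Queued, Printing, Done}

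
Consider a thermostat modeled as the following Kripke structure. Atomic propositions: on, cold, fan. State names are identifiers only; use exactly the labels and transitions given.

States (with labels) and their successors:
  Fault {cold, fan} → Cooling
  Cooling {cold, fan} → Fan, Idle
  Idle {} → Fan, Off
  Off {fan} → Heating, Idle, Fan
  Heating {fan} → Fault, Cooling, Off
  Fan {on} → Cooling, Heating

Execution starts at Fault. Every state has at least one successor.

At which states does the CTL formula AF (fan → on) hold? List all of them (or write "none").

{Fault, Cooling, Idle, Fan}

States satisfying fan → on: {Idle, Fan}.
States satisfying AF (fan → on): {Fault, Cooling, Idle, Fan}.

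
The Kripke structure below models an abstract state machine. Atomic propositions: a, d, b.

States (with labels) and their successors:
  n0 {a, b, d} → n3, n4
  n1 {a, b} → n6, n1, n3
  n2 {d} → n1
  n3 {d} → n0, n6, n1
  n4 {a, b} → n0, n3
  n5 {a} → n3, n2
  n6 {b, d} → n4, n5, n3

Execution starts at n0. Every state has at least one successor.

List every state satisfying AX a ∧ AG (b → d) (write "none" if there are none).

none

States satisfying a: {n0, n1, n4, n5}.
States satisfying AX a: {n2}.
States satisfying b → d: {n0, n2, n3, n5, n6}.
States satisfying AG (b → d): ∅.
States satisfying AX a ∧ AG (b → d): ∅.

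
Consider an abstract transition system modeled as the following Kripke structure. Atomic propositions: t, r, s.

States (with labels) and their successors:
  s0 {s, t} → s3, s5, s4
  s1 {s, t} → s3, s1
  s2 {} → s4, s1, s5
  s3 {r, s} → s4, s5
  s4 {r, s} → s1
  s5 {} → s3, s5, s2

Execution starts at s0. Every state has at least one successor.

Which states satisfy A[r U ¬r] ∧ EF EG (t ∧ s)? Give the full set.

{s0, s1, s2, s3, s4, s5}

States satisfying r: {s3, s4}.
States satisfying ¬r: {s0, s1, s2, s5}.
States satisfying A[r U ¬r]: {s0, s1, s2, s3, s4, s5}.
States satisfying EG (t ∧ s): {s1}.
States satisfying EF EG (t ∧ s): {s0, s1, s2, s3, s4, s5}.
States satisfying A[r U ¬r] ∧ EF EG (t ∧ s): {s0, s1, s2, s3, s4, s5}.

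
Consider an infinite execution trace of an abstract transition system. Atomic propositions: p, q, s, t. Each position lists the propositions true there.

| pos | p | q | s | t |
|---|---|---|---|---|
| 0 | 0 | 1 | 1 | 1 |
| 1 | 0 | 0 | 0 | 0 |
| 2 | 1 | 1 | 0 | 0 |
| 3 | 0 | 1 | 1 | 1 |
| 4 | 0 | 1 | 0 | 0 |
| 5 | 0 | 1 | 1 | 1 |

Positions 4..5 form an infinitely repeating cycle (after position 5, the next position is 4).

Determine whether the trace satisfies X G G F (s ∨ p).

The position after 0 is 1; G G F (s ∨ p) is true there.

Yes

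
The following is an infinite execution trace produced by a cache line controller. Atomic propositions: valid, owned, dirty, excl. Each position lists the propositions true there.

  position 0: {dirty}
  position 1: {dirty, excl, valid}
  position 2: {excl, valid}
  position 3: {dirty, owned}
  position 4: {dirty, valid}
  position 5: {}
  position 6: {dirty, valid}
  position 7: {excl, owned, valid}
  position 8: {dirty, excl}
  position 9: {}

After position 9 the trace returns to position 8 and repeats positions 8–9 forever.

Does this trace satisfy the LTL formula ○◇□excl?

Does not hold

The position after 0 is 1; ◇□excl is false there.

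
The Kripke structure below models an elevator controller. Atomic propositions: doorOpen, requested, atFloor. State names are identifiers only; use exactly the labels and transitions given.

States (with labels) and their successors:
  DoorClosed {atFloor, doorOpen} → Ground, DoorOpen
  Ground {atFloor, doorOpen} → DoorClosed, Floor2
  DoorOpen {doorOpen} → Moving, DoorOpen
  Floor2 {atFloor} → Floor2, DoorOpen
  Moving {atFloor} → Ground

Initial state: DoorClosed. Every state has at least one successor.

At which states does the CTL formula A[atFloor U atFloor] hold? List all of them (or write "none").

{DoorClosed, Ground, Floor2, Moving}

States satisfying atFloor: {DoorClosed, Ground, Floor2, Moving}.
States satisfying A[atFloor U atFloor]: {DoorClosed, Ground, Floor2, Moving}.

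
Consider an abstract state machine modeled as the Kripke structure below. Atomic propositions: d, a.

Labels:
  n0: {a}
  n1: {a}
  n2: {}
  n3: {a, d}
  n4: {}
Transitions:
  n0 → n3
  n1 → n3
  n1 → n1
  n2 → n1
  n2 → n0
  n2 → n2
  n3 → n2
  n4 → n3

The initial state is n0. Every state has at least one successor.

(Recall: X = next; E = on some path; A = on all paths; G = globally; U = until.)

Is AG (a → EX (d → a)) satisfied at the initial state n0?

States satisfying a → EX (d → a): {n0, n1, n2, n3, n4}.
States satisfying AG (a → EX (d → a)): {n0, n1, n2, n3, n4}.
Every state reachable from n0 satisfies a → EX (d → a).
n0 ∈ Sat(AG (a → EX (d → a))).

Yes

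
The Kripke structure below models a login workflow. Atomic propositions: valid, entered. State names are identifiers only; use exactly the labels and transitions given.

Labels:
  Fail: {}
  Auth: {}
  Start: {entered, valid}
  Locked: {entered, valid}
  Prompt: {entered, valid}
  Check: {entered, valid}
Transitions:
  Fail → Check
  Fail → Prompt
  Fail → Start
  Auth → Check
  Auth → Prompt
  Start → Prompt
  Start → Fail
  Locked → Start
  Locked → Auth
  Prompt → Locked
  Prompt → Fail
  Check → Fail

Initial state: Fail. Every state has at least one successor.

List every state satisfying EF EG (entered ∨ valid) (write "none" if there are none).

{Fail, Auth, Start, Locked, Prompt, Check}

States satisfying EG (entered ∨ valid): {Start, Locked, Prompt}.
States satisfying EF EG (entered ∨ valid): {Fail, Auth, Start, Locked, Prompt, Check}.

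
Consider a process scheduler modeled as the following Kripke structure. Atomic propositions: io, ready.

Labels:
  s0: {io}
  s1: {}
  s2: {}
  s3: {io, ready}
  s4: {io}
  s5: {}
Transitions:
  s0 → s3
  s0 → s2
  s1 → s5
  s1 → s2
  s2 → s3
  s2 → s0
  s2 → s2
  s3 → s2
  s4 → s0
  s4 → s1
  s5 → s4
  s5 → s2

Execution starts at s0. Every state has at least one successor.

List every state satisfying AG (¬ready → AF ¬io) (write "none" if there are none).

{s0, s1, s2, s3, s4, s5}

States satisfying ¬ready → AF ¬io: {s0, s1, s2, s3, s4, s5}.
States satisfying AG (¬ready → AF ¬io): {s0, s1, s2, s3, s4, s5}.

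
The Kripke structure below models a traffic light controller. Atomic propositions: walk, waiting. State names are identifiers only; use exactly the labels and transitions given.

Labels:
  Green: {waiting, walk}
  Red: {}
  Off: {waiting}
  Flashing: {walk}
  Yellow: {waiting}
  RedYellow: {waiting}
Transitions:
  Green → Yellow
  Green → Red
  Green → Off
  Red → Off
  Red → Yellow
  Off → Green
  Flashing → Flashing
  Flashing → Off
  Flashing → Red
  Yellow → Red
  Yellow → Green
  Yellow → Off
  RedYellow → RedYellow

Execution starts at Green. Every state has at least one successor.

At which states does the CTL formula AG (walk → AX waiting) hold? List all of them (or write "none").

{RedYellow}

States satisfying walk → AX waiting: {Red, Off, Yellow, RedYellow}.
States satisfying AG (walk → AX waiting): {RedYellow}.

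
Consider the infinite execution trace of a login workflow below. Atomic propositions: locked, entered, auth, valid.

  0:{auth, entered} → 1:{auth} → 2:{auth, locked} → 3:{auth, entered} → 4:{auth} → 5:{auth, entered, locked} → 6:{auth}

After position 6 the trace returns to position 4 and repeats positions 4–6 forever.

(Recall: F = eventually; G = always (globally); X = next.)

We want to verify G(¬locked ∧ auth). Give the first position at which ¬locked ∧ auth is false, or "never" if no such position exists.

Check ¬locked ∧ auth at each position in order: 0 ✓, 1 ✓.
At position 2 the labels are {auth, locked}, so ¬locked ∧ auth is false there. This is the first violation.

2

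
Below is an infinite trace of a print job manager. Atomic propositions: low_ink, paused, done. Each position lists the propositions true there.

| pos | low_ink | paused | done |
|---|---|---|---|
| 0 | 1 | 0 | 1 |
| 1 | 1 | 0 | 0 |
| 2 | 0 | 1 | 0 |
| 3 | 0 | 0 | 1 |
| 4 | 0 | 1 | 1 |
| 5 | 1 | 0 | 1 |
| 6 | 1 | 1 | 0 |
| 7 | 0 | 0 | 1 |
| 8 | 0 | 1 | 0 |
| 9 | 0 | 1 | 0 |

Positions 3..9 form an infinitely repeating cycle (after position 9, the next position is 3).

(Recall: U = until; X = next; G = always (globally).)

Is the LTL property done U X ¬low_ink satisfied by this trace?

Walking from position 0: X ¬low_ink first holds at position 1, and done holds at every earlier position along the way, so done U X ¬low_ink holds.

Yes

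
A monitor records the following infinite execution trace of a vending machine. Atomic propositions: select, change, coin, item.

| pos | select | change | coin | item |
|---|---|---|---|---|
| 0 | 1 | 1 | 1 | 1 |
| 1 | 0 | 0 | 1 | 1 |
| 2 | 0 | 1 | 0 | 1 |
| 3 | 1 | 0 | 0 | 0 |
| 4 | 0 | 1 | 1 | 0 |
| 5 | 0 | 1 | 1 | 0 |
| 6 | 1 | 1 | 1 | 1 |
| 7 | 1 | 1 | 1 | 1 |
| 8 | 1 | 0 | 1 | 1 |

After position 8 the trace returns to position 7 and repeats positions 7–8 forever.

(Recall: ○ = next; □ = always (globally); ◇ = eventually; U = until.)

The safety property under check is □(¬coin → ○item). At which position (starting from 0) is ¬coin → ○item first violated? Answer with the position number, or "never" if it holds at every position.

2

Check ¬coin → ○item at each position in order: 0 ✓, 1 ✓.
At position 2 the labels are {change, item} and the next position 3 has {select}, so ¬coin → ○item is false there. This is the first violation.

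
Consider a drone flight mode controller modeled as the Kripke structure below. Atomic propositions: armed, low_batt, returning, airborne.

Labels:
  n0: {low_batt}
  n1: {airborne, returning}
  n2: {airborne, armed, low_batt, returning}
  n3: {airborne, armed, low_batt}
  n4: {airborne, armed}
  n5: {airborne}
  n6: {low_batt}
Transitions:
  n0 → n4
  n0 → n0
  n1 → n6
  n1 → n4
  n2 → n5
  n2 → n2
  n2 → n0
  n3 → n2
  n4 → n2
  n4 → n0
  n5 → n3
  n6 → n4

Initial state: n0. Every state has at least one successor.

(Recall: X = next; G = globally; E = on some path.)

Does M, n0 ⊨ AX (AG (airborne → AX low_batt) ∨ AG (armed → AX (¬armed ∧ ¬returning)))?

Violated

States satisfying AX (AG (airborne → AX low_batt) ∨ AG (armed → AX (¬armed ∧ ¬returning))): ∅.
n0 ∉ Sat(AX (AG (airborne → AX low_batt) ∨ AG (armed → AX (¬armed ∧ ¬returning)))).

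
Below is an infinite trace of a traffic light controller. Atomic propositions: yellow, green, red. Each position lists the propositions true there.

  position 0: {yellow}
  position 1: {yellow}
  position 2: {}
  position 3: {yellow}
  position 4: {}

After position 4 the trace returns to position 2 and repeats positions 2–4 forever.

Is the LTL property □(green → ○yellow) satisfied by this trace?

Holds

green → ○yellow holds at every position 0..4, and those are all positions ever visited, so □(green → ○yellow) holds.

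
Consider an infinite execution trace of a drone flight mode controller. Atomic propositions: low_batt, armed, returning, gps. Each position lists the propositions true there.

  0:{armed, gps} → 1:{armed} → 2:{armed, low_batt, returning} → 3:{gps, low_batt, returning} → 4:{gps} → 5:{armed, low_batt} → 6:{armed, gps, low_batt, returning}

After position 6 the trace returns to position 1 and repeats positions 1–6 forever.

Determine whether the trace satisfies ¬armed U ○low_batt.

No

Walking from position 0: at position 0, ○low_batt has not yet held and ¬armed fails, so ¬armed U ○low_batt is false.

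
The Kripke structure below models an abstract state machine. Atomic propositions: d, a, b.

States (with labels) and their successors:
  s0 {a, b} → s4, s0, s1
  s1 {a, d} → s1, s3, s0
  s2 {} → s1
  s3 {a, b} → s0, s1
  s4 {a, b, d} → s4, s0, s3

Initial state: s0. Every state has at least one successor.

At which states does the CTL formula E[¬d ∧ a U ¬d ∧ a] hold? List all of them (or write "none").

{s0, s3}

States satisfying ¬d ∧ a: {s0, s3}.
States satisfying E[¬d ∧ a U ¬d ∧ a]: {s0, s3}.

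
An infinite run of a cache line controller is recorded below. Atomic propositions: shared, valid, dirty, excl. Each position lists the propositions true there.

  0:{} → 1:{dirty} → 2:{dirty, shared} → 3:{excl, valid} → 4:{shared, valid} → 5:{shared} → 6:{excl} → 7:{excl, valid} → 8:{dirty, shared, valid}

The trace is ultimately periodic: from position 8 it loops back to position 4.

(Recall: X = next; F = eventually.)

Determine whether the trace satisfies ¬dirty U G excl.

No

Walking from position 0: at position 1, G excl has not yet held and ¬dirty fails, so ¬dirty U G excl is false.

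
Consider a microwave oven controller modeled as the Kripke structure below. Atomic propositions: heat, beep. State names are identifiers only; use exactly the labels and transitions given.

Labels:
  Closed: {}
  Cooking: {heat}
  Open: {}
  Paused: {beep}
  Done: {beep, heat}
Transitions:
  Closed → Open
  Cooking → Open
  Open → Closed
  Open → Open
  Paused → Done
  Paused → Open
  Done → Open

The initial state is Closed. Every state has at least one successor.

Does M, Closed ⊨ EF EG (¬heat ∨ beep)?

Satisfied

States satisfying EG (¬heat ∨ beep): {Closed, Open, Paused, Done}.
States satisfying EF EG (¬heat ∨ beep): {Closed, Cooking, Open, Paused, Done}.
Some path from Closed reaches a state where EG (¬heat ∨ beep) holds.
Closed ∈ Sat(EF EG (¬heat ∨ beep)).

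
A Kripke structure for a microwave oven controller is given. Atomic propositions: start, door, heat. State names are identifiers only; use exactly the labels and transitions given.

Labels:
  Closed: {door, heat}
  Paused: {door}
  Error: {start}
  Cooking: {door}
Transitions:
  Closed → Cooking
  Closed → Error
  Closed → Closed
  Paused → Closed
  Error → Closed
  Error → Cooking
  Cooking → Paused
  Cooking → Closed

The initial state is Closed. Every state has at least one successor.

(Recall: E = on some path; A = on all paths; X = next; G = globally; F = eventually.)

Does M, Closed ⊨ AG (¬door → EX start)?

No

States satisfying ¬door → EX start: {Closed, Paused, Cooking}.
States satisfying AG (¬door → EX start): ∅.
Error is reachable from Closed and violates ¬door → EX start, so AG fails at Closed.
Closed ∉ Sat(AG (¬door → EX start)).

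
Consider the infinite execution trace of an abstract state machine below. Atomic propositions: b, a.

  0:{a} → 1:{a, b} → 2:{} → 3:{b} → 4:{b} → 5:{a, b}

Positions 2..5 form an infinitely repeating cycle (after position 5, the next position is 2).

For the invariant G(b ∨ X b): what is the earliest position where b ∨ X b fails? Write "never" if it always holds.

never

b ∨ X b holds at every position 0..5, and those are all the positions the trace ever visits, so the invariant G(b ∨ X b) is never violated.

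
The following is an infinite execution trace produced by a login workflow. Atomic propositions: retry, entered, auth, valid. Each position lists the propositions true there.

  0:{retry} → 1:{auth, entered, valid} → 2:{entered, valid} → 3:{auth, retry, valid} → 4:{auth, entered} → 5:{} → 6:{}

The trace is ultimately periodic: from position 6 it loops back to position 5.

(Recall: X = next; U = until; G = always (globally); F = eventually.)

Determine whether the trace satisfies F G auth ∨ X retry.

Does not hold

G auth is false at every position 0..6, so it never becomes true and F G auth fails.
The position after 0 is 1; retry is false there.
At position 0: F G auth is false; X retry is false; so F G auth ∨ X retry is false.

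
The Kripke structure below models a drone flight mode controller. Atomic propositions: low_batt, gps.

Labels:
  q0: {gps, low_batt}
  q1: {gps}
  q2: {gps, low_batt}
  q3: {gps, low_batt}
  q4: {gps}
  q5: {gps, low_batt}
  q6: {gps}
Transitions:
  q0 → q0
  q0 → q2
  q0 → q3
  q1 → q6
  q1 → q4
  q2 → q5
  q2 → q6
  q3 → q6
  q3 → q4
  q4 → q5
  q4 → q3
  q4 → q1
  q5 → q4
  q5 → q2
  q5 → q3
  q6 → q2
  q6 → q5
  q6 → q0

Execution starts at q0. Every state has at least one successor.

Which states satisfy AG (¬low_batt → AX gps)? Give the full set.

States satisfying ¬low_batt → AX gps: {q0, q1, q2, q3, q4, q5, q6}.
States satisfying AG (¬low_batt → AX gps): {q0, q1, q2, q3, q4, q5, q6}.

{q0, q1, q2, q3, q4, q5, q6}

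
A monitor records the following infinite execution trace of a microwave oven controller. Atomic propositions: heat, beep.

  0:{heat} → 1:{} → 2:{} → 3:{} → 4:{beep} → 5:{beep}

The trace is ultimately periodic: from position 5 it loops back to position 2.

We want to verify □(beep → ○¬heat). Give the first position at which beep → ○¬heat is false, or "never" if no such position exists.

never

beep → ○¬heat holds at every position 0..5, and those are all the positions the trace ever visits, so the invariant □(beep → ○¬heat) is never violated.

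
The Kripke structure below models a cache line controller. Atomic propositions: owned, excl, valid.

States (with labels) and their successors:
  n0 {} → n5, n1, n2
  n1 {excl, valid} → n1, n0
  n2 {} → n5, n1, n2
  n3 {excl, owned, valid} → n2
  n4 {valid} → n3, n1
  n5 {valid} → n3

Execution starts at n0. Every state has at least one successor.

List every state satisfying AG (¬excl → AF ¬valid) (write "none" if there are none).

States satisfying ¬excl → AF ¬valid: {n0, n1, n2, n3, n5}.
States satisfying AG (¬excl → AF ¬valid): {n0, n1, n2, n3, n5}.

{n0, n1, n2, n3, n5}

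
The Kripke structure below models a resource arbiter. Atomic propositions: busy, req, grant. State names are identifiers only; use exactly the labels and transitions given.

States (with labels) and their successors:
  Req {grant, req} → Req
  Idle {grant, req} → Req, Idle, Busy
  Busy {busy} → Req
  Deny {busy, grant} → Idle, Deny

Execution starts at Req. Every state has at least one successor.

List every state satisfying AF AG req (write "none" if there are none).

{Req, Busy}

States satisfying AG req: {Req}.
States satisfying AF AG req: {Req, Busy}.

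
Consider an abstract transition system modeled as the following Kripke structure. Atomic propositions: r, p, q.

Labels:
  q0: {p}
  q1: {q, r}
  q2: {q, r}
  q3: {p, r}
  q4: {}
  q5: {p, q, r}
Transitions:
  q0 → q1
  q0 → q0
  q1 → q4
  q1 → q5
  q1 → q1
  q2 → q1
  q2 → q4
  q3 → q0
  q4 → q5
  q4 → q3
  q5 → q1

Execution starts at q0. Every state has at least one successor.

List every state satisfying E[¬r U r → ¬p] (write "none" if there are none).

States satisfying ¬r: {q0, q4}.
States satisfying r → ¬p: {q0, q1, q2, q4}.
States satisfying E[¬r U r → ¬p]: {q0, q1, q2, q4}.

{q0, q1, q2, q4}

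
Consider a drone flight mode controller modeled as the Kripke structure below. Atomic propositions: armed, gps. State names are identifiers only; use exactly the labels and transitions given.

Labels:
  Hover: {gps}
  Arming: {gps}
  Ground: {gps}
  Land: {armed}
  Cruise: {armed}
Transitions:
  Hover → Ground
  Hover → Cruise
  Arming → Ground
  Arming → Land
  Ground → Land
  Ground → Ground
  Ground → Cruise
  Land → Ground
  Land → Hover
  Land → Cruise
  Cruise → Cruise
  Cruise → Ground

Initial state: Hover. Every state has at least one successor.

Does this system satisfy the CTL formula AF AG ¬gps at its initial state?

Violated

States satisfying AG ¬gps: ∅.
States satisfying AF AG ¬gps: ∅.
There is a path from Hover along which AG ¬gps never holds.
Hover ∉ Sat(AF AG ¬gps).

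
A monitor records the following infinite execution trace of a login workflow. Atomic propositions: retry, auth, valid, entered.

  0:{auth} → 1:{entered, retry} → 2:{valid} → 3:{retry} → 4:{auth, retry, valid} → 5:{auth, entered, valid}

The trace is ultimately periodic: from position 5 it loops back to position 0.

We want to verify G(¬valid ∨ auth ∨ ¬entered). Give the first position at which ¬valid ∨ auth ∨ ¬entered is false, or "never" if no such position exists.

never

¬valid ∨ auth ∨ ¬entered holds at every position 0..5, and those are all the positions the trace ever visits, so the invariant G(¬valid ∨ auth ∨ ¬entered) is never violated.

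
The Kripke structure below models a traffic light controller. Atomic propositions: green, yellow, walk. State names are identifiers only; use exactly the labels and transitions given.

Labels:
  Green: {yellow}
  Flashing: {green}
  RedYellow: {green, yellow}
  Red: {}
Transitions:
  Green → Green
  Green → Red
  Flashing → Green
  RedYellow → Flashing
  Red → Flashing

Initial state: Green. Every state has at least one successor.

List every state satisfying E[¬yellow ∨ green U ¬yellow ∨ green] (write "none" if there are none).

{Flashing, RedYellow, Red}

States satisfying ¬yellow ∨ green: {Flashing, RedYellow, Red}.
States satisfying E[¬yellow ∨ green U ¬yellow ∨ green]: {Flashing, RedYellow, Red}.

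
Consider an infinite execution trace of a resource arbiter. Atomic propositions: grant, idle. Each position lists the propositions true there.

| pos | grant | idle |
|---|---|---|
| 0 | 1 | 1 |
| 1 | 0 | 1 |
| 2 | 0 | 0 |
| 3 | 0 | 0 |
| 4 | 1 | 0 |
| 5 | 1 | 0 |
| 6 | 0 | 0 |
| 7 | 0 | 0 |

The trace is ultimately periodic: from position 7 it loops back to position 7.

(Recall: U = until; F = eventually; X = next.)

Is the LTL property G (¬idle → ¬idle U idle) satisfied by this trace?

Violated

¬idle → ¬idle U idle must hold at every position from 0 onward. It fails at position 2, so G (¬idle → ¬idle U idle) is false.
Positions where ¬idle holds: 2, 3, 4, 5, 6, 7.
Check ¬idle U idle at each: 2→fails, 3→fails, 4→fails, 5→fails, 6→fails, 7→fails.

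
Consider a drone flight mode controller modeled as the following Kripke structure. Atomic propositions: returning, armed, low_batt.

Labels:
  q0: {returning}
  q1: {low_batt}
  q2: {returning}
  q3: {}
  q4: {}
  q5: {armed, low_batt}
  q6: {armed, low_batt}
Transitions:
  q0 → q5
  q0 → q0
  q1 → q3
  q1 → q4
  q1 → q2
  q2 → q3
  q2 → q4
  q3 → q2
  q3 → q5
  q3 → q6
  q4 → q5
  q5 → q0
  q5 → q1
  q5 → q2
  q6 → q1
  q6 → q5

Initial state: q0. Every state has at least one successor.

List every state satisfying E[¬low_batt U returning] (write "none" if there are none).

{q0, q2, q3}

States satisfying ¬low_batt: {q0, q2, q3, q4}.
States satisfying returning: {q0, q2}.
States satisfying E[¬low_batt U returning]: {q0, q2, q3}.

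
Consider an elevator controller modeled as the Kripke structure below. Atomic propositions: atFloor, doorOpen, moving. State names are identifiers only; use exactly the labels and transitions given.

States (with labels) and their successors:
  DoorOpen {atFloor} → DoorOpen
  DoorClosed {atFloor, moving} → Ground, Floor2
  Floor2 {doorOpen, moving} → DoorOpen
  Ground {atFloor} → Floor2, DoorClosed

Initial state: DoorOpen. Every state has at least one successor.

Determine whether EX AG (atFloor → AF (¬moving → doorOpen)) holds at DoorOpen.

States satisfying AG (atFloor → AF (¬moving → doorOpen)): ∅.
States satisfying EX AG (atFloor → AF (¬moving → doorOpen)): ∅.
No suitable path/successor from DoorOpen witnesses the formula.
DoorOpen ∉ Sat(EX AG (atFloor → AF (¬moving → doorOpen))).

No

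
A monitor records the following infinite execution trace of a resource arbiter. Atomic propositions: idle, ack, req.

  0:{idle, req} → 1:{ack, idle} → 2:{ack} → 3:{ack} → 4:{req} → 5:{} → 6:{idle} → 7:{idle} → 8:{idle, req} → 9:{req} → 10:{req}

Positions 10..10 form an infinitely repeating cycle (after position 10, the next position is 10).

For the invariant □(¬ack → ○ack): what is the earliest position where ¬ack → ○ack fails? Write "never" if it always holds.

4

Check ¬ack → ○ack at each position in order: 0 ✓, 1 ✓, 2 ✓, 3 ✓.
At position 4 the labels are {req} and the next position 5 has {}, so ¬ack → ○ack is false there. This is the first violation.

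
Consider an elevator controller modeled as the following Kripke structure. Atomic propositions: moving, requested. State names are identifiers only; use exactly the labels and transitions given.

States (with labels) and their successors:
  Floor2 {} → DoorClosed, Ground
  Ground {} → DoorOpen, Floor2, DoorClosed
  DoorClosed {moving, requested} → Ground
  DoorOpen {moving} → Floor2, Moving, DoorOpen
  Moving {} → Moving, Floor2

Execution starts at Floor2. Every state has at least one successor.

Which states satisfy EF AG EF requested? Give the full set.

States satisfying AG EF requested: {Floor2, Ground, DoorClosed, DoorOpen, Moving}.
States satisfying EF AG EF requested: {Floor2, Ground, DoorClosed, DoorOpen, Moving}.

{Floor2, Ground, DoorClosed, DoorOpen, Moving}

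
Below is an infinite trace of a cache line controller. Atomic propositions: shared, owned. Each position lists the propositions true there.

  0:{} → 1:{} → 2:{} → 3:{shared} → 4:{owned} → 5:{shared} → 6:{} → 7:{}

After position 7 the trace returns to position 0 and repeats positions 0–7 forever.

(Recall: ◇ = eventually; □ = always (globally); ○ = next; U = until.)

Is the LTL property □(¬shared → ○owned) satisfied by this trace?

Violated

¬shared → ○owned must hold at every position from 0 onward. It fails at position 0, so □(¬shared → ○owned) is false.
Positions where ¬shared holds: 0, 1, 2, 4, 6, 7.
Check ○owned at each: 0→fails, 1→fails, 2→fails, 4→fails, 6→fails, 7→fails.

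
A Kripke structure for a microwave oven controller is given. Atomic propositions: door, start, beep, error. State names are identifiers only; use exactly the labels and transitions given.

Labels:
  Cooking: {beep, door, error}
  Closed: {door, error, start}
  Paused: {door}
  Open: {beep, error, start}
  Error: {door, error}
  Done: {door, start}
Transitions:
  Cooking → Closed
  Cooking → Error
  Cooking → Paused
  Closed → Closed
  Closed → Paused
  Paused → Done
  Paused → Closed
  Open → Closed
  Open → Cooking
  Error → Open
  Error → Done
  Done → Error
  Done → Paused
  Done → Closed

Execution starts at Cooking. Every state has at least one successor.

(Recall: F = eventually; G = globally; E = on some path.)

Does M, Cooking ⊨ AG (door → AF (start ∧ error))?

No

States satisfying door → AF (start ∧ error): {Closed, Open}.
States satisfying AG (door → AF (start ∧ error)): ∅.
Cooking is reachable from Cooking and violates door → AF (start ∧ error), so AG fails at Cooking.
Cooking ∉ Sat(AG (door → AF (start ∧ error))).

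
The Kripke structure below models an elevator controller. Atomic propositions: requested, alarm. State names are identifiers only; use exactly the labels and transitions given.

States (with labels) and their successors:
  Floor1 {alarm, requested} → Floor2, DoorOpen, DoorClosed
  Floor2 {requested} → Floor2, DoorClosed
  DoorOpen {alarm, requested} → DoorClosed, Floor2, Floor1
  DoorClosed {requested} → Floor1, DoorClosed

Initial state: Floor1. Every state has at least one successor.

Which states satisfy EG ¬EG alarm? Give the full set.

States satisfying ¬EG alarm: {Floor2, DoorClosed}.
States satisfying EG ¬EG alarm: {Floor2, DoorClosed}.

{Floor2, DoorClosed}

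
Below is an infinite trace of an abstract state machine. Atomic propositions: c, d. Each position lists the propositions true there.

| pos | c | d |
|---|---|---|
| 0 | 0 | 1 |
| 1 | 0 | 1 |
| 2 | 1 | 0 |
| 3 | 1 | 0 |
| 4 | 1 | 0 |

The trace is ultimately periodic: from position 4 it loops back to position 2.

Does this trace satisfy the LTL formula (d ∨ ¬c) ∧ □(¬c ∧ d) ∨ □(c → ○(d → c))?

Holds

c → ○(d → c) holds at every position 0..4, and those are all positions ever visited, so □(c → ○(d → c)) holds.
Positions where c holds: 2, 3, 4.
Check ○(d → c) at each: 2→ok, 3→ok, 4→ok.
At position 0: (d ∨ ¬c) ∧ □(¬c ∧ d) is false; □(c → ○(d → c)) is true; so (d ∨ ¬c) ∧ □(¬c ∧ d) ∨ □(c → ○(d → c)) is true.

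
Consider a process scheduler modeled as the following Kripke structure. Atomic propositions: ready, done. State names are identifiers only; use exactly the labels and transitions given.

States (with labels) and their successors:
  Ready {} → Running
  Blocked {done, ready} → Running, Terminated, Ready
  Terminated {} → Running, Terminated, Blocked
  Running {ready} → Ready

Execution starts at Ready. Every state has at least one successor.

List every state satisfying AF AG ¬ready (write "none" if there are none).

none

States satisfying AG ¬ready: ∅.
States satisfying AF AG ¬ready: ∅.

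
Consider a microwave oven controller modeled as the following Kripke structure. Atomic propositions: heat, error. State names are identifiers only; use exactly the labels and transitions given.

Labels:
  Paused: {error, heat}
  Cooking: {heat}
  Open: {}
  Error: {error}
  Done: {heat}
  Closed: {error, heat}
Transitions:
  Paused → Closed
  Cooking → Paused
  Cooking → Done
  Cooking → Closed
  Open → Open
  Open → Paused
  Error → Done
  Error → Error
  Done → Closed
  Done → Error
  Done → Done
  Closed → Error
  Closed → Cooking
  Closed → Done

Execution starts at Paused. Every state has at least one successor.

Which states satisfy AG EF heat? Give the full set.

States satisfying EF heat: {Paused, Cooking, Open, Error, Done, Closed}.
States satisfying AG EF heat: {Paused, Cooking, Open, Error, Done, Closed}.

{Paused, Cooking, Open, Error, Done, Closed}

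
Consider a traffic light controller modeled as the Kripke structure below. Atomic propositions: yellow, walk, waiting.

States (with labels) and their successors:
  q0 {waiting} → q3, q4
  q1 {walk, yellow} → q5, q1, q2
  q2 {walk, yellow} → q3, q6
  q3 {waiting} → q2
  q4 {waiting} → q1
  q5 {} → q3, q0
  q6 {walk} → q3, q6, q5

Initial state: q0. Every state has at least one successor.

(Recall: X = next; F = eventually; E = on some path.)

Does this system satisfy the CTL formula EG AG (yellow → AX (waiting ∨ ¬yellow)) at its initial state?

Violated

States satisfying AG (yellow → AX (waiting ∨ ¬yellow)): ∅.
States satisfying EG AG (yellow → AX (waiting ∨ ¬yellow)): ∅.
No suitable path/successor from q0 witnesses the formula.
q0 ∉ Sat(EG AG (yellow → AX (waiting ∨ ¬yellow))).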